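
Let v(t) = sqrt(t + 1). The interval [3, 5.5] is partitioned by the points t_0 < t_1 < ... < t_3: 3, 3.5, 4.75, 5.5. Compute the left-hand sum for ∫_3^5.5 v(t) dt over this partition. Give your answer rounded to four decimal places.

5.4501

Subinterval widths: 0.5, 1.25, 0.75.
Left endpoints: 3, 3.5, 4.75.
v(3) ≈ 2.0000, v(3.5) ≈ 2.1213, v(4.75) ≈ 2.3979.
Sum = Σ Δt_i · v(t_i).
Sum ≈ 5.4501.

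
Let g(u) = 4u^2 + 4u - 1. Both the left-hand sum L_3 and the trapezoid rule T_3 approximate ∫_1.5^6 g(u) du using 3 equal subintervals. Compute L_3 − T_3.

-114.75

L_3 = 238.5.
T_3 = 353.25.
L_3 − T_3 = -114.75.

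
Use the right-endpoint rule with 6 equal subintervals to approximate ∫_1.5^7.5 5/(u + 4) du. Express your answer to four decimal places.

3.4614

Δu = (7.5 − 1.5)/6 = 1.
Right endpoints: 2.5, 3.5, 4.5, 5.5, 6.5, 7.5.
f(2.5) = 10/13, f(3.5) = 2/3, f(4.5) = 10/17, f(5.5) = 10/19, f(6.5) = 10/21, f(7.5) = 10/23.
Sum = Δu · [f(2.5) + f(3.5) + f(4.5) + ...].
Sum ≈ 3.4614.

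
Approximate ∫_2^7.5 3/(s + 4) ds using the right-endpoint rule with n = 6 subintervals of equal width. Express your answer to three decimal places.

Δs = (7.5 − 2)/6 = 11/12.
Right endpoints: 35/12, 23/6, 4.75, 17/3, 79/12, 7.5.
f(35/12) = 36/83, f(23/6) = 18/47, f(4.75) = 12/35, f(17/3) = 9/29, f(79/12) = 36/127, f(7.5) = 6/23.
Sum = Δs · [f(35/12) + f(23/6) + f(4.75) + ...].
Sum ≈ 1.846.

1.846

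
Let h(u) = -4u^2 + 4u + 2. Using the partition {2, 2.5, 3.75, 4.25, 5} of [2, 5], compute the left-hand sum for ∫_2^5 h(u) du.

Subinterval widths: 0.5, 1.25, 0.5, 0.75.
Left endpoints: 2, 2.5, 3.75, 4.25.
h(2) = -6, h(2.5) = -13, h(3.75) = -39.25, h(4.25) = -53.25.
Sum = Σ Δu_i · h(u_i).
Sum = -78.8125.

-78.8125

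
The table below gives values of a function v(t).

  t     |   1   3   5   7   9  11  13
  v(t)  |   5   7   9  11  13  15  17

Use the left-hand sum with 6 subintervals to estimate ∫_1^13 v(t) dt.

120

Δt = 2.
Sum = 2·[5 + 7 + 9 + 11 + 13 + 15] = 120.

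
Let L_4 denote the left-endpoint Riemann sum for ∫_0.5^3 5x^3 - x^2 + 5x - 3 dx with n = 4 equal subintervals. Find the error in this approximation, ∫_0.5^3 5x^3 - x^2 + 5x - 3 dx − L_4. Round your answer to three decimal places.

39.054

Exact integral: ∫_0.5^3 f(x) dx ≈ 106.58854.
L_4 ≈ 67.53418.
Error ≈ 106.58854 − 67.53418 ≈ 39.054.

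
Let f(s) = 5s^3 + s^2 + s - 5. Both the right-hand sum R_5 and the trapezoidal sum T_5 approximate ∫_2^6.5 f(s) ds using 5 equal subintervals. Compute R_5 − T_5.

R_5 = 2955.3075.
T_5 = 2336.16375.
R_5 − T_5 = 619.14375.

619.14375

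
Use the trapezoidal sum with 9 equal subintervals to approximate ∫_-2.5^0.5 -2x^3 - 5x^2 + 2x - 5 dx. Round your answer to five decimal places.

Δx = (0.5 − (-2.5))/9 = 1/3.
f(-2.5) = -10, f(-13/6) = -673/54, f(-11/6) = -355/27, f(-1.5) = -12.5, f(-7/6) = -296/27, f(-5/6) = -485/54, f(-0.5) = -7, f(-1/6) = -295/54, f(1/6) = -130/27, f(0.5) = -5.5.
T_9 = (Δx/2)·[f(x_0) + 2f(x_1) + ... + 2f(x_{8}) + f(x_9)].
Sum ≈ -27.69444.

-27.69444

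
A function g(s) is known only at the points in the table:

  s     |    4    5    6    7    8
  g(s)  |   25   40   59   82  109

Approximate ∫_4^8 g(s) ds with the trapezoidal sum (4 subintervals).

Δs = 1.
T_4 = (1/2)·[25 + 2·40 + 2·59 + 2·82 + 109] = 248.

248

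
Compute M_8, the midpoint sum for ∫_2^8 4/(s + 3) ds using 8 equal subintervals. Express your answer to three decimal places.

Δs = (8 − 2)/8 = 0.75.
Midpoints: 2.375, 3.125, 3.875, 4.625, 5.375, 6.125, 6.875, 7.625.
f(2.375) = 32/43, f(3.125) = 32/49, f(3.875) = 32/55, f(4.625) = 32/61, f(5.375) = 32/67, f(6.125) = 32/73, f(6.875) = 32/79, f(7.625) = 32/85.
Sum = Δs · [f(2.375) + f(3.125) + f(3.875) + ...].
Sum ≈ 3.151.

3.151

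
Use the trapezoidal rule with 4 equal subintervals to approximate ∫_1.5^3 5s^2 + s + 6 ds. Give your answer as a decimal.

51.92578125

Δs = (3 − 1.5)/4 = 0.375.
f(1.5) = 18.75, f(1.875) = 25.453125, f(2.25) = 33.5625, f(2.625) = 43.078125, f(3) = 54.
T_4 = (Δs/2)·[f(s_0) + 2f(s_1) + 2f(s_2) + 2f(s_3) + f(s_4)].
Sum = 51.92578125.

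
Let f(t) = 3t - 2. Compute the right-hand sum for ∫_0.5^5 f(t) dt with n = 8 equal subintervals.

31.921875

Δt = (5 − 0.5)/8 = 0.5625.
Right endpoints: 1.0625, 1.625, 2.1875, 2.75, 3.3125, 3.875, 4.4375, 5.
f(1.0625) = 1.1875, f(1.625) = 2.875, f(2.1875) = 4.5625, f(2.75) = 6.25, f(3.3125) = 7.9375, f(3.875) = 9.625, f(4.4375) = 11.3125, f(5) = 13.
Sum = Δt · [f(1.0625) + f(1.625) + f(2.1875) + ...].
Sum = 31.921875.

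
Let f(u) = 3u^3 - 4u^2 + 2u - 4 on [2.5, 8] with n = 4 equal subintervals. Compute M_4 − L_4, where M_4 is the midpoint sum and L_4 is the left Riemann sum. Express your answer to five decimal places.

M_4 ≈ 2379.1420898.
L_4 ≈ 1619.0517578.
M_4 − L_4 ≈ 760.09033.

760.09033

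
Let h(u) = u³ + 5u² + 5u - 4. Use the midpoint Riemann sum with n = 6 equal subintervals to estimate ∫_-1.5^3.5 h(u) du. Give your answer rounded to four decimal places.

116.0185

Δu = (3.5 − (-1.5))/6 = 5/6.
Midpoints: -13/12, -0.25, 7/12, 17/12, 2.25, 37/12.
h(-13/12) = -8329/1728, h(-0.25) = -4.953125, h(7/12) = 1411/1728, h(17/12) = 27581/1728, h(2.25) = 43.953125, h(37/12) = 152521/1728.
Sum = Δu · [h(-13/12) + h(-0.25) + h(7/12) + ...].
Sum ≈ 116.0185.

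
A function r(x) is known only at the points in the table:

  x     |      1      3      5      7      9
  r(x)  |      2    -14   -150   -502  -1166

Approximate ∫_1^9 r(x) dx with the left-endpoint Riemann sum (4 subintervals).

Δx = 2.
Sum = 2·[2 + (-14) + (-150) + (-502)] = -1328.

-1328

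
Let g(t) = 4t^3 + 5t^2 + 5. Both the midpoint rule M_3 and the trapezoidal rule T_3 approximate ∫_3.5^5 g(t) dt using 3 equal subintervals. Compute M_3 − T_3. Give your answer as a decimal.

-5.25

M_3 = 617.5625.
T_3 = 622.8125.
M_3 − T_3 = -5.25.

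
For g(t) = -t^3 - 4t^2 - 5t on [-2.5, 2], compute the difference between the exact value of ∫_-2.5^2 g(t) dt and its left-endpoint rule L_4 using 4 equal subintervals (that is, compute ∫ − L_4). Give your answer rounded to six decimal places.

Exact integral: ∫_-2.5^2 g(t) dt = -20.109375.
L_4 ≈ -2.31152344.
Error ≈ -20.109375 − (-2.31152344) ≈ -17.797852.

-17.797852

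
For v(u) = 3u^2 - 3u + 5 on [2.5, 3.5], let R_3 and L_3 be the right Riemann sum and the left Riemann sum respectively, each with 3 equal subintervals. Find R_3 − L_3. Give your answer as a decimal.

5

R_3 ≈ 25.80556.
L_3 ≈ 20.80556.
R_3 − L_3 = 5.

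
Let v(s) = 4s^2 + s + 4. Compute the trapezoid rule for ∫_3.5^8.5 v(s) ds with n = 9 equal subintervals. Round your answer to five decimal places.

Δs = (8.5 − 3.5)/9 = 5/9.
v(3.5) = 56.5, v(73/18) = 11963/162, v(83/18) = 15173/162, v(31/6) = 2087/18, v(103/18) = 22793/162, v(113/18) = 27203/162, v(41/6) = 3557/18, v(133/18) = 37223/162, v(143/18) = 42833/162, v(8.5) = 301.5.
T_9 = (Δs/2)·[v(s_0) + 2v(s_1) + ... + 2v(s_{8}) + v(s_9)].
Sum ≈ 812.69547.

812.69547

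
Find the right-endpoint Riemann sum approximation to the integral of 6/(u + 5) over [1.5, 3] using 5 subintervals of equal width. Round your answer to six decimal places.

1.220236

Δu = (3 − 1.5)/5 = 0.3.
Right endpoints: 1.8, 2.1, 2.4, 2.7, 3.
f(1.8) = 15/17, f(2.1) = 60/71, f(2.4) = 30/37, f(2.7) = 60/77, f(3) = 0.75.
Sum = Δu · [f(1.8) + f(2.1) + f(2.4) + f(2.7) + f(3)].
Sum ≈ 1.220236.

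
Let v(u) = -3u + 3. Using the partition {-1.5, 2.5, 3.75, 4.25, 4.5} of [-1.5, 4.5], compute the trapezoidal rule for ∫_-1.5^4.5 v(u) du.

Subinterval widths: 4, 1.25, 0.5, 0.25.
v(-1.5) = 7.5, v(2.5) = -4.5, v(3.75) = -8.25, v(4.25) = -9.75, v(4.5) = -10.5.
On each subinterval the trapezoid contributes (Δu_i/2)·[v(u_{i-1}) + v(u_i)].
Sum = -9.

-9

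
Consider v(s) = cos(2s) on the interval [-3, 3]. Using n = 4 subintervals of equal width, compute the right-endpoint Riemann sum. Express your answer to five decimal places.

Δs = (3 − (-3))/4 = 1.5.
Right endpoints: -1.5, 0, 1.5, 3.
v(-1.5) ≈ -0.98999, v(0) ≈ 1.00000, v(1.5) ≈ -0.98999, v(3) ≈ 0.96017.
Sum = Δs · [v(-1.5) + v(0) + v(1.5) + v(3)].
Sum ≈ -0.02972.

-0.02972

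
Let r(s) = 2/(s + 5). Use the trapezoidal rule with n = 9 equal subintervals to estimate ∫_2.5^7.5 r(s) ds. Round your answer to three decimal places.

Δs = (7.5 − 2.5)/9 = 5/9.
r(2.5) = 4/15, r(55/18) = 36/145, r(65/18) = 36/155, r(25/6) = 12/55, r(85/18) = 36/175, r(95/18) = 36/185, r(35/6) = 12/65, r(115/18) = 36/205, r(125/18) = 36/215, r(7.5) = 0.16.
T_9 = (Δs/2)·[r(s_0) + 2r(s_1) + ... + 2r(s_{8}) + r(s_9)].
Sum ≈ 1.022.

1.022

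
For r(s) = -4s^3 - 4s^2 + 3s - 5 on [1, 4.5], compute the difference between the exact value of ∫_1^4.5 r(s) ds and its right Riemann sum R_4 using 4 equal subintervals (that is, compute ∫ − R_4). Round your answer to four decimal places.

Exact integral: ∫_1^4.5 r(s) ds ≈ -517.854167.
R_4 = -721.19140625.
Error ≈ -517.854167 − (-721.19140625) ≈ 203.3372.

203.3372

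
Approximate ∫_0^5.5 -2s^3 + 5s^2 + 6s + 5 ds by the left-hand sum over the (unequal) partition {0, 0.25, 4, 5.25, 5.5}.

-25.84375

Subinterval widths: 0.25, 3.75, 1.25, 0.25.
Left endpoints: 0, 0.25, 4, 5.25.
f(0) = 5, f(0.25) = 6.78125, f(4) = -19, f(5.25) = -115.09375.
Sum = Σ Δs_i · f(s_i).
Sum = -25.84375.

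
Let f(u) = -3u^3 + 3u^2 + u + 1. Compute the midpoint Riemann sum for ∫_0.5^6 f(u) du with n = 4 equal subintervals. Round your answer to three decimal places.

Δu = (6 − 0.5)/4 = 1.375.
Midpoints: 1.1875, 2.5625, 3.9375, 5.3125.
f(1.1875) = 5711/4096, f(2.5625) = -111483/4096, f(3.9375) = -539405/4096, f(5.3125) = -1469719/4096.
Sum = Δu · [f(1.1875) + f(2.5625) + f(3.9375) + f(5.3125)].
Sum ≈ -709.957.

-709.957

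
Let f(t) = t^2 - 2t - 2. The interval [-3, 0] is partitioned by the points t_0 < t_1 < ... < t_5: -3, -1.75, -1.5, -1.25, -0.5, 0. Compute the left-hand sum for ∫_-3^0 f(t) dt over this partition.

Subinterval widths: 1.25, 0.25, 0.25, 0.75, 0.5.
Left endpoints: -3, -1.75, -1.5, -1.25, -0.5.
f(-3) = 13, f(-1.75) = 4.5625, f(-1.5) = 3.25, f(-1.25) = 2.0625, f(-0.5) = -0.75.
Sum = Σ Δt_i · f(t_i).
Sum = 19.375.

19.375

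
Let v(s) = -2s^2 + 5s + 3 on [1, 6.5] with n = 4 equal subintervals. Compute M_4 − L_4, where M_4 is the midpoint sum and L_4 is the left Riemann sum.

M_4 = -61.05859375.
L_4 = -28.4453125.
M_4 − L_4 = -32.61328125.

-32.61328125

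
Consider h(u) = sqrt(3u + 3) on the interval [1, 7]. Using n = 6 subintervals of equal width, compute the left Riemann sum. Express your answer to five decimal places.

Δu = (7 − 1)/6 = 1.
Left endpoints: 1, 2, 3, 4, 5, 6.
h(1) ≈ 2.44949, h(2) ≈ 3.00000, h(3) ≈ 3.46410, h(4) ≈ 3.87298, h(5) ≈ 4.24264, h(6) ≈ 4.58258.
Sum = Δu · [h(1) + h(2) + h(3) + ...].
Sum ≈ 21.61179.

21.61179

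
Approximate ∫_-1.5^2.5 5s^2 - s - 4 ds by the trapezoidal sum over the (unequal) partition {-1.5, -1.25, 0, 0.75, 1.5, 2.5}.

Subinterval widths: 0.25, 1.25, 0.75, 0.75, 1.
f(-1.5) = 8.75, f(-1.25) = 5.0625, f(0) = -4, f(0.75) = -1.9375, f(1.5) = 5.75, f(2.5) = 24.75.
On each subinterval the trapezoid contributes (Δs_i/2)·[f(s_{i-1}) + f(s_i)].
Sum = 16.84375.

16.84375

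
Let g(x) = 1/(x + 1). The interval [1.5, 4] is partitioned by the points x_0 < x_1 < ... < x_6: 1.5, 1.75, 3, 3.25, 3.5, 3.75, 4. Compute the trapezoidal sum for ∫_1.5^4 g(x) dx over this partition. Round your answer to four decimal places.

Subinterval widths: 0.25, 1.25, 0.25, 0.25, 0.25, 0.25.
g(1.5) = 0.4, g(1.75) = 4/11, g(3) = 0.25, g(3.25) = 4/17, g(3.5) = 2/9, g(3.75) = 4/19, g(4) = 0.2.
On each subinterval the trapezoid contributes (Δx_i/2)·[g(x_{i-1}) + g(x_i)].
Sum ≈ 0.7022.

0.7022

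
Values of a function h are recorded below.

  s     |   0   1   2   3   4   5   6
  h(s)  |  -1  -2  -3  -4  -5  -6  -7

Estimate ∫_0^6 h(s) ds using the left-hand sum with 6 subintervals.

-21

Δs = 1.
Sum = 1·[(-1) + (-2) + (-3) + (-4) + (-5) + (-6)] = -21.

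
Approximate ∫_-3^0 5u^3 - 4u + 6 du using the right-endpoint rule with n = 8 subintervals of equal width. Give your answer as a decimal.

Δu = (0 − (-3))/8 = 0.375.
Right endpoints: -2.625, -2.25, -1.875, -1.5, -1.125, -0.75, -0.375, 0.
f(-2.625) = -37857/512, f(-2.25) = -41.953125, f(-1.875) = -9963/512, f(-1.5) = -4.875, f(-1.125) = 1731/512, f(-0.75) = 6.890625, f(-0.375) = 3705/512, f(0) = 6.
Sum = Δu · [f(-2.625) + f(-2.25) + f(-1.875) + ...].
Sum = -43.76953125.

-43.76953125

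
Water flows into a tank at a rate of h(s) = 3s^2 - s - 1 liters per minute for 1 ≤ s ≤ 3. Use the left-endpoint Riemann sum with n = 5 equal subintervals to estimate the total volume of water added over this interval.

15.76

Δs = (3 − 1)/5 = 0.4.
Left endpoints: 1, 1.4, 1.8, 2.2, 2.6.
h(1) = 1, h(1.4) = 3.48, h(1.8) = 6.92, h(2.2) = 11.32, h(2.6) = 16.68.
Sum = Δs · [h(1) + h(1.4) + h(1.8) + h(2.2) + h(2.6)].
Sum = 15.76.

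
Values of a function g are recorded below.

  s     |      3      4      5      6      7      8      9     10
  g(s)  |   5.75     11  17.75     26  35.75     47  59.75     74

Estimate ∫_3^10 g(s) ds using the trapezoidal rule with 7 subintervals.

Δs = 1.
T_7 = (1/2)·[5.75 + 2·11 + 2·17.75 + 2·26 + 2·35.75 + 2·47 + 2·59.75 + 74] = 237.125.

237.125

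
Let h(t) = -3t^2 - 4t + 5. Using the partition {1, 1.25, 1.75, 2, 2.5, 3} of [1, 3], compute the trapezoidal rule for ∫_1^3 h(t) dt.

-32.203125

Subinterval widths: 0.25, 0.5, 0.25, 0.5, 0.5.
h(1) = -2, h(1.25) = -4.6875, h(1.75) = -11.1875, h(2) = -15, h(2.5) = -23.75, h(3) = -34.
On each subinterval the trapezoid contributes (Δt_i/2)·[h(t_{i-1}) + h(t_i)].
Sum = -32.203125.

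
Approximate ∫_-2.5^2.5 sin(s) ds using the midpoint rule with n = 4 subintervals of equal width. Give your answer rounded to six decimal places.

Δs = (2.5 − (-2.5))/4 = 1.25.
Midpoints: -1.875, -0.625, 0.625, 1.875.
f(-1.875) ≈ -0.954086, f(-0.625) ≈ -0.585097, f(0.625) ≈ 0.585097, f(1.875) ≈ 0.954086.
Sum = Δs · [f(-1.875) + f(-0.625) + f(0.625) + f(1.875)].
Sum ≈ 0.000000.

0.000000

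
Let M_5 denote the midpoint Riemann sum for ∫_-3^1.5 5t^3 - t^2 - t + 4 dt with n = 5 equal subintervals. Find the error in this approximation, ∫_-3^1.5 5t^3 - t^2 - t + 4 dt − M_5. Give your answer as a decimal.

Exact integral: ∫_-3^1.5 f(t) dt = -83.671875.
M_5 = -79.9509375.
Error = -83.671875 − (-79.9509375) = -3.7209375.

-3.7209375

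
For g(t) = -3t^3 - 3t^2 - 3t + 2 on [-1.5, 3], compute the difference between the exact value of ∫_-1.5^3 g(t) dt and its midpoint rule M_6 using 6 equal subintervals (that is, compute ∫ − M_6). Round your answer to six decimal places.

-2.056641

Exact integral: ∫_-1.5^3 g(t) dt = -88.453125.
M_6 ≈ -86.39648438.
Error ≈ -88.453125 − (-86.39648438) ≈ -2.056641.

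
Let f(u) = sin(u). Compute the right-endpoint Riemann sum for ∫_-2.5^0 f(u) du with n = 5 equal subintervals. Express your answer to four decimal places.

-1.6138

Δu = (0 − (-2.5))/5 = 0.5.
Right endpoints: -2, -1.5, -1, -0.5, 0.
f(-2) ≈ -0.9093, f(-1.5) ≈ -0.9975, f(-1) ≈ -0.8415, f(-0.5) ≈ -0.4794, f(0) ≈ 0.0000.
Sum = Δu · [f(-2) + f(-1.5) + f(-1) + f(-0.5) + f(0)].
Sum ≈ -1.6138.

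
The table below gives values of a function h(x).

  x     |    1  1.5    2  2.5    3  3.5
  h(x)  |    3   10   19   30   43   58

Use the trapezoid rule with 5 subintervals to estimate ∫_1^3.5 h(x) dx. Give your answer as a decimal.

66.25

Δx = 0.5.
T_5 = (0.5/2)·[3 + 2·10 + 2·19 + 2·30 + 2·43 + 58] = 66.25.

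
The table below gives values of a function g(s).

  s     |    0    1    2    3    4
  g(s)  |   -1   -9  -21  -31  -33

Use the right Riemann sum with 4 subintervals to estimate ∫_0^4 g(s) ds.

-94

Δs = 1.
Sum = 1·[(-9) + (-21) + (-31) + (-33)] = -94.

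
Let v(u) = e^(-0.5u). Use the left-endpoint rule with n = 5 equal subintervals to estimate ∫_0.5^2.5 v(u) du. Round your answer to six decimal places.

1.086331

Δu = (2.5 − 0.5)/5 = 0.4.
Left endpoints: 0.5, 0.9, 1.3, 1.7, 2.1.
v(0.5) ≈ 0.778801, v(0.9) ≈ 0.637628, v(1.3) ≈ 0.522046, v(1.7) ≈ 0.427415, v(2.1) ≈ 0.349938.
Sum = Δu · [v(0.5) + v(0.9) + v(1.3) + v(1.7) + v(2.1)].
Sum ≈ 1.086331.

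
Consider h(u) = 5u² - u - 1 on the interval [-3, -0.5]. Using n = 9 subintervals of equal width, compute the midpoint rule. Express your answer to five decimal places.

Δu = (-0.5 − (-3))/9 = 5/18.
Midpoints: -103/36, -31/12, -83/36, -73/36, -1.75, -53/36, -43/36, -11/12, -23/36.
h(-103/36) = 55457/1296, h(-31/12) = 5033/144, h(-83/36) = 36137/1296, h(-73/36) = 27977/1296, h(-1.75) = 16.0625, h(-53/36) = 14657/1296, h(-43/36) = 9497/1296, h(-11/12) = 593/144, h(-23/36) = 2177/1296.
Sum = Δu · [h(-103/36) + h(-31/12) + h(-83/36) + ...].
Sum ≈ 46.58629.

46.58629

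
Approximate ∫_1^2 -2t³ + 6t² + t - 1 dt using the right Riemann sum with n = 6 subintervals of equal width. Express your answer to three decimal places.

Δt = (2 − 1)/6 = 1/6.
Right endpoints: 7/6, 4/3, 1.5, 5/3, 11/6, 2.
f(7/6) = 557/108, f(4/3) = 169/27, f(1.5) = 7.25, f(5/3) = 218/27, f(11/6) = 937/108, f(2) = 9.
Sum = Δt · [f(7/6) + f(4/3) + f(1.5) + ...].
Sum ≈ 7.403.

7.403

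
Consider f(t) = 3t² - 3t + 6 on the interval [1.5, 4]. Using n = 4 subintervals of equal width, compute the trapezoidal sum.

55.48828125

Δt = (4 − 1.5)/4 = 0.625.
f(1.5) = 8.25, f(2.125) = 13.171875, f(2.75) = 20.4375, f(3.375) = 30.046875, f(4) = 42.
T_4 = (Δt/2)·[f(t_0) + 2f(t_1) + 2f(t_2) + 2f(t_3) + f(t_4)].
Sum = 55.48828125.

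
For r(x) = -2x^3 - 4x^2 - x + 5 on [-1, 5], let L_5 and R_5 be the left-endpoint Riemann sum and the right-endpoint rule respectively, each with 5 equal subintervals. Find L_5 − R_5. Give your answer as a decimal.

424.8

L_5 = -272.64.
R_5 = -697.44.
L_5 − R_5 = 424.8.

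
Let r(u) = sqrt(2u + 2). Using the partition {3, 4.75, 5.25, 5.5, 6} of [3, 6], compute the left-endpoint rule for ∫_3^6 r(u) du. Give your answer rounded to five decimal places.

Subinterval widths: 1.75, 0.5, 0.25, 0.5.
Left endpoints: 3, 4.75, 5.25, 5.5.
r(3) ≈ 2.82843, r(4.75) ≈ 3.39116, r(5.25) ≈ 3.53553, r(5.5) ≈ 3.60555.
Sum = Σ Δu_i · r(u_i).
Sum ≈ 9.33199.

9.33199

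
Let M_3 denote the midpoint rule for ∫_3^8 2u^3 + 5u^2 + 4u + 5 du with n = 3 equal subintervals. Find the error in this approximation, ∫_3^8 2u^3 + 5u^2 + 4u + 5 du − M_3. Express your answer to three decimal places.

Exact integral: ∫_3^8 f(u) du ≈ 2950.83333.
M_3 ≈ 2906.85185.
Error ≈ 2950.83333 − 2906.85185 ≈ 43.981.

43.981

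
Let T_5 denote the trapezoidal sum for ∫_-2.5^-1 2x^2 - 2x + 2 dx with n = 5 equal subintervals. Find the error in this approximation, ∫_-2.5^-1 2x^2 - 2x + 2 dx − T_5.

Exact integral: ∫_-2.5^-1 f(x) dx = 18.
T_5 = 18.045.
Error = 18 − 18.045 = -0.045.

-0.045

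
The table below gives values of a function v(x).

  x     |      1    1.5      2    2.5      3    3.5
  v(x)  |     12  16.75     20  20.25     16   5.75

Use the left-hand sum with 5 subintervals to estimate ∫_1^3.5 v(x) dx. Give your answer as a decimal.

Δx = 0.5.
Sum = 0.5·[12 + 16.75 + 20 + 20.25 + 16] = 42.5.

42.5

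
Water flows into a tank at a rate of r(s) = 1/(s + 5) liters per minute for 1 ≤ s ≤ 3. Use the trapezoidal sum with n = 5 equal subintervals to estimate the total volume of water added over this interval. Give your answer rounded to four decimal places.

Δs = (3 − 1)/5 = 0.4.
r(1) = 1/6, r(1.4) = 0.15625, r(1.8) = 5/34, r(2.2) = 5/36, r(2.6) = 5/38, r(3) = 0.125.
T_5 = (Δs/2)·[r(s_0) + 2r(s_1) + ... + 2r(s_{4}) + r(s_5)].
Sum ≈ 0.2878.

0.2878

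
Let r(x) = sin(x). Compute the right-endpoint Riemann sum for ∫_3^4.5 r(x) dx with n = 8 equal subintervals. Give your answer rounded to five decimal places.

-0.88179

Δx = (4.5 − 3)/8 = 0.1875.
Right endpoints: 3.1875, 3.375, 3.5625, 3.75, 3.9375, 4.125, 4.3125, 4.5.
r(3.1875) ≈ -0.04589, r(3.375) ≈ -0.23129, r(3.5625) ≈ -0.40859, r(3.75) ≈ -0.57156, r(3.9375) ≈ -0.71450, r(4.125) ≈ -0.83239, r(4.3125) ≈ -0.92110, r(4.5) ≈ -0.97753.
Sum = Δx · [r(3.1875) + r(3.375) + r(3.5625) + ...].
Sum ≈ -0.88179.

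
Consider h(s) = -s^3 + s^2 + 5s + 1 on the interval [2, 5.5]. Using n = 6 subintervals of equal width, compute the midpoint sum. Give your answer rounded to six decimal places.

Δs = (5.5 − 2)/6 = 7/12.
Midpoints: 55/24, 2.875, 83/24, 97/24, 4.625, 125/24.
h(55/24) = 78449/13824, h(2.875) = -63/512, h(83/24) = -153587/13824, h(97/24) = -393673/13824, h(4.625) = -27349/512, h(125/24) = -1204301/13824.
Sum = Δs · [h(55/24) + h(2.875) + h(83/24) + ...].
Sum ≈ -101.831670.

-101.831670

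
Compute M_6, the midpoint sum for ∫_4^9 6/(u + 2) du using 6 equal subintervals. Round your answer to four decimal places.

3.6334

Δu = (9 − 4)/6 = 5/6.
Midpoints: 53/12, 5.25, 73/12, 83/12, 7.75, 103/12.
f(53/12) = 72/77, f(5.25) = 24/29, f(73/12) = 72/97, f(83/12) = 72/107, f(7.75) = 8/13, f(103/12) = 72/127.
Sum = Δu · [f(53/12) + f(5.25) + f(73/12) + ...].
Sum ≈ 3.6334.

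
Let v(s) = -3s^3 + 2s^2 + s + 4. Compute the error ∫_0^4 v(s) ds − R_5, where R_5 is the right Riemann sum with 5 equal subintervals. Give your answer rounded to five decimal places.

Exact integral: ∫_0^4 v(s) ds ≈ -125.3333333.
R_5 = -194.56.
Error ≈ -125.3333333 − (-194.56) ≈ 69.22667.

69.22667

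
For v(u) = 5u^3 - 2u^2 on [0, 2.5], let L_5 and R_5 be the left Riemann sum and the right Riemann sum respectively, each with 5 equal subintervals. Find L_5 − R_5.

L_5 = 23.75.
R_5 = 56.5625.
L_5 − R_5 = -32.8125.

-32.8125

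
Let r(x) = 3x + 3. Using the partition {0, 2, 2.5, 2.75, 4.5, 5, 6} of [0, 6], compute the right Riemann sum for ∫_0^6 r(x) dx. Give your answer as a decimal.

84.9375

Subinterval widths: 2, 0.5, 0.25, 1.75, 0.5, 1.
Right endpoints: 2, 2.5, 2.75, 4.5, 5, 6.
r(2) = 9, r(2.5) = 10.5, r(2.75) = 11.25, r(4.5) = 16.5, r(5) = 18, r(6) = 21.
Sum = Σ Δx_i · r(x_i).
Sum = 84.9375.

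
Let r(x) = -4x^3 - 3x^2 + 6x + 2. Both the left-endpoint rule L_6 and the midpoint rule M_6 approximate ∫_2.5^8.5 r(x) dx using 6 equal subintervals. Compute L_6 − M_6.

L_6 = -4360.5.
M_6 = -5535.
L_6 − M_6 = 1174.5.

1174.5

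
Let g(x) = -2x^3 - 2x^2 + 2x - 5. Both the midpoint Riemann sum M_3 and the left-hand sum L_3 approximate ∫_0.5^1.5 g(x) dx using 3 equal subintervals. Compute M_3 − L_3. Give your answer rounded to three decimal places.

M_3 ≈ -7.59259.
L_3 ≈ -6.39815.
M_3 − L_3 ≈ -1.194.

-1.194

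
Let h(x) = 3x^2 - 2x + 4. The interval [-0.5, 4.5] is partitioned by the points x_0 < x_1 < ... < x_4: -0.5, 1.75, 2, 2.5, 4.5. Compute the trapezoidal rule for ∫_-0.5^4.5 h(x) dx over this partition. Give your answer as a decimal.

101.015625

Subinterval widths: 2.25, 0.25, 0.5, 2.
h(-0.5) = 5.75, h(1.75) = 9.6875, h(2) = 12, h(2.5) = 17.75, h(4.5) = 55.75.
On each subinterval the trapezoid contributes (Δx_i/2)·[h(x_{i-1}) + h(x_i)].
Sum = 101.015625.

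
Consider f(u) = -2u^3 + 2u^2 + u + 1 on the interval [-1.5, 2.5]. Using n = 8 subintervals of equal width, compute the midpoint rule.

1.75

Δu = (2.5 − (-1.5))/8 = 0.5.
Midpoints: -1.25, -0.75, -0.25, 0.25, 0.75, 1.25, 1.75, 2.25.
f(-1.25) = 6.78125, f(-0.75) = 2.21875, f(-0.25) = 0.90625, f(0.25) = 1.34375, f(0.75) = 2.03125, f(1.25) = 1.46875, f(1.75) = -1.84375, f(2.25) = -9.40625.
Sum = Δu · [f(-1.25) + f(-0.75) + f(-0.25) + ...].
Sum = 1.75.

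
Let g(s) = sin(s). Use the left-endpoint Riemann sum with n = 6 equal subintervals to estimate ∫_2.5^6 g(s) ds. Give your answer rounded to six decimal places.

Δs = (6 − 2.5)/6 = 7/12.
Left endpoints: 2.5, 37/12, 11/3, 4.25, 29/6, 65/12.
g(2.5) ≈ 0.598472, g(37/12) ≈ 0.058226, g(11/3) ≈ -0.501277, g(4.25) ≈ -0.894989, g(29/6) ≈ -0.992695, g(65/12) ≈ -0.762079.
Sum = Δs · [g(2.5) + g(37/12) + g(11/3) + ...].
Sum ≈ -1.455033.

-1.455033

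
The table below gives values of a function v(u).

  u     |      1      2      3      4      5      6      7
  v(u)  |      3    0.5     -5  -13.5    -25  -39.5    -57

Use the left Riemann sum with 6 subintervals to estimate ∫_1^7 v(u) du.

Δu = 1.
Sum = 1·[3 + 0.5 + (-5) + (-13.5) + (-25) + (-39.5)] = -79.5.

-79.5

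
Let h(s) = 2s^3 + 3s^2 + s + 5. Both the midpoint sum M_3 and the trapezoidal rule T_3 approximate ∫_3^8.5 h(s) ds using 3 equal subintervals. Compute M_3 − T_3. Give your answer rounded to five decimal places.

M_3 ≈ 3158.0121528.
T_3 ≈ 3331.3194444.
M_3 − T_3 ≈ -173.30729.

-173.30729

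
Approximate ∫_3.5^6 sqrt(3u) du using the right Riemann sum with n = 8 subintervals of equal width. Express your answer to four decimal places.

9.5654

Δu = (6 − 3.5)/8 = 0.3125.
Right endpoints: 3.8125, 4.125, 4.4375, 4.75, 5.0625, 5.375, 5.6875, 6.
f(3.8125) ≈ 3.3819, f(4.125) ≈ 3.5178, f(4.4375) ≈ 3.6486, f(4.75) ≈ 3.7749, f(5.0625) ≈ 3.8971, f(5.375) ≈ 4.0156, f(5.6875) ≈ 4.1307, f(6) ≈ 4.2426.
Sum = Δu · [f(3.8125) + f(4.125) + f(4.4375) + ...].
Sum ≈ 9.5654.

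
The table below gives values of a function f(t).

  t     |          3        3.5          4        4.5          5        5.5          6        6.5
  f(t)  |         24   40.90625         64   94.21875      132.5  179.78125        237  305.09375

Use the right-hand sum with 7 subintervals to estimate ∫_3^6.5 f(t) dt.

Δt = 0.5.
Sum = 0.5·[40.90625 + 64 + 94.21875 + 132.5 + 179.78125 + 237 + 305.09375] = 526.75.

526.75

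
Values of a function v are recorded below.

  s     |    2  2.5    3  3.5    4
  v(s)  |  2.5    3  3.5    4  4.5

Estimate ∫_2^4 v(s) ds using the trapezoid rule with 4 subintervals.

Δs = 0.5.
T_4 = (0.5/2)·[2.5 + 2·3 + 2·3.5 + 2·4 + 4.5] = 7.

7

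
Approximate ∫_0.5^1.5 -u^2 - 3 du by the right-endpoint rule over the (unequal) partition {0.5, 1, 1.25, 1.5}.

-4.453125

Subinterval widths: 0.5, 0.25, 0.25.
Right endpoints: 1, 1.25, 1.5.
f(1) = -4, f(1.25) = -4.5625, f(1.5) = -5.25.
Sum = Σ Δu_i · f(u_i).
Sum = -4.453125.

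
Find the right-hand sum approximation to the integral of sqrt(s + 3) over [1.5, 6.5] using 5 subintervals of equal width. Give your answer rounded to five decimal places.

Δs = (6.5 − 1.5)/5 = 1.
Right endpoints: 2.5, 3.5, 4.5, 5.5, 6.5.
f(2.5) ≈ 2.34521, f(3.5) ≈ 2.54951, f(4.5) ≈ 2.73861, f(5.5) ≈ 2.91548, f(6.5) ≈ 3.08221.
Sum = Δs · [f(2.5) + f(3.5) + f(4.5) + f(5.5) + f(6.5)].
Sum ≈ 13.63101.

13.63101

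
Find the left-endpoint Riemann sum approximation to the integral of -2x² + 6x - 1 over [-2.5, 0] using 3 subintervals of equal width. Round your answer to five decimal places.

-43.70370

Δx = (0 − (-2.5))/3 = 5/6.
Left endpoints: -2.5, -5/3, -5/6.
f(-2.5) = -28.5, f(-5/3) = -149/9, f(-5/6) = -133/18.
Sum = Δx · [f(-2.5) + f(-5/3) + f(-5/6)].
Sum ≈ -43.70370.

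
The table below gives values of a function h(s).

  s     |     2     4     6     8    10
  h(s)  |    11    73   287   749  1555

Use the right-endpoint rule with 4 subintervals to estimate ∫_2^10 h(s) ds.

5328

Δs = 2.
Sum = 2·[73 + 287 + 749 + 1555] = 5328.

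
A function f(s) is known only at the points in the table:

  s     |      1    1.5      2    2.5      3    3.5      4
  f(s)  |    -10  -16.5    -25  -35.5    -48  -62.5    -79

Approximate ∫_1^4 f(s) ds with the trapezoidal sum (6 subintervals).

-116

Δs = 0.5.
T_6 = (0.5/2)·[(-10) + 2·(-16.5) + 2·(-25) + 2·(-35.5) + 2·(-48) + 2·(-62.5) + (-79)] = -116.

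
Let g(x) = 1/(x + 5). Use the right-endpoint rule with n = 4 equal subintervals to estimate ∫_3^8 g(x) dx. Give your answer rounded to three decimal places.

0.457

Δx = (8 − 3)/4 = 1.25.
Right endpoints: 4.25, 5.5, 6.75, 8.
g(4.25) = 4/37, g(5.5) = 2/21, g(6.75) = 4/47, g(8) = 1/13.
Sum = Δx · [g(4.25) + g(5.5) + g(6.75) + g(8)].
Sum ≈ 0.457.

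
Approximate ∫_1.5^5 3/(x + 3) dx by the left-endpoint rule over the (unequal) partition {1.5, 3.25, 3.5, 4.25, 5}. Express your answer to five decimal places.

Subinterval widths: 1.75, 0.25, 0.75, 0.75.
Left endpoints: 1.5, 3.25, 3.5, 4.25.
f(1.5) = 2/3, f(3.25) = 0.48, f(3.5) = 6/13, f(4.25) = 12/29.
Sum = Σ Δx_i · f(x_i).
Sum ≈ 1.94317.

1.94317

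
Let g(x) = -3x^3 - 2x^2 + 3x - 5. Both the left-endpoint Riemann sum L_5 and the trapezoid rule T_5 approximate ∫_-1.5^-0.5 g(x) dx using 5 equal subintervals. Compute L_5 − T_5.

0.275

L_5 = -6.095.
T_5 = -6.37.
L_5 − T_5 = 0.275.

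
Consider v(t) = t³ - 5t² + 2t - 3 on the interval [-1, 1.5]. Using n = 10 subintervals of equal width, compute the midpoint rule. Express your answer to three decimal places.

Δt = (1.5 − (-1))/10 = 0.25.
Midpoints: -0.875, -0.625, -0.375, -0.125, 0.125, 0.375, 0.625, 0.875, 1.125, 1.375.
v(-0.875) = -4735/512, v(-0.625) = -3301/512, v(-0.375) = -2307/512, v(-0.125) = -1705/512, v(0.125) = -1447/512, v(0.375) = -1485/512, v(0.625) = -1771/512, v(0.875) = -2257/512, v(1.125) = -2895/512, v(1.375) = -3637/512.
Sum = Δt · [v(-0.875) + v(-0.625) + v(-0.375) + ...].
Sum ≈ -12.471.

-12.471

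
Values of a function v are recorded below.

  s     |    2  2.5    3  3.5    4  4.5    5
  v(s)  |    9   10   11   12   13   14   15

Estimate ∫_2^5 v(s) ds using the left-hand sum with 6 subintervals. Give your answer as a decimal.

Δs = 0.5.
Sum = 0.5·[9 + 10 + 11 + 12 + 13 + 14] = 34.5.

34.5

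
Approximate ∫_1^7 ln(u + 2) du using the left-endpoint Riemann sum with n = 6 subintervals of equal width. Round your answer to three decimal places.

Δu = (7 − 1)/6 = 1.
Left endpoints: 1, 2, 3, 4, 5, 6.
f(1) ≈ 1.099, f(2) ≈ 1.386, f(3) ≈ 1.609, f(4) ≈ 1.792, f(5) ≈ 1.946, f(6) ≈ 2.079.
Sum = Δu · [f(1) + f(2) + f(3) + ...].
Sum ≈ 9.911.

9.911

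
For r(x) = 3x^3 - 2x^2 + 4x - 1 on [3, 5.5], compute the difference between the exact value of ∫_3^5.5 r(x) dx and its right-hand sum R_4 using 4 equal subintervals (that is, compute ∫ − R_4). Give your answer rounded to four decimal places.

Exact integral: ∫_3^5.5 r(x) dx ≈ 572.630208.
R_4 ≈ 699.038086.
Error ≈ 572.630208 − 699.038086 ≈ -126.4079.

-126.4079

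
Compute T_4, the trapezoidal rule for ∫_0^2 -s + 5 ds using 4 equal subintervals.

8

Δs = (2 − 0)/4 = 0.5.
f(0) = 5, f(0.5) = 4.5, f(1) = 4, f(1.5) = 3.5, f(2) = 3.
T_4 = (Δs/2)·[f(s_0) + 2f(s_1) + 2f(s_2) + 2f(s_3) + f(s_4)].
Sum = 8.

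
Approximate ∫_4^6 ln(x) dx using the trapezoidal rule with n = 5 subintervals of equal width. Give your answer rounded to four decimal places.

3.2043

Δx = (6 − 4)/5 = 0.4.
f(4) ≈ 1.3863, f(4.4) ≈ 1.4816, f(4.8) ≈ 1.5686, f(5.2) ≈ 1.6487, f(5.6) ≈ 1.7228, f(6) ≈ 1.7918.
T_5 = (Δx/2)·[f(x_0) + 2f(x_1) + ... + 2f(x_{4}) + f(x_5)].
Sum ≈ 3.2043.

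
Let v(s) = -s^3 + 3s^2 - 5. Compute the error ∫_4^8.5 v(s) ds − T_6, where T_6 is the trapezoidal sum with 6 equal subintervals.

6.64453125

Exact integral: ∫_4^8.5 v(s) ds = -713.390625.
T_6 = -720.03515625.
Error = -713.390625 − (-720.03515625) = 6.64453125.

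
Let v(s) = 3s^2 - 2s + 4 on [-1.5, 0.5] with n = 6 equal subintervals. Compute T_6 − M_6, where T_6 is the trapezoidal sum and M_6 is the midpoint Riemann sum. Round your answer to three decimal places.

T_6 ≈ 13.61111.
M_6 ≈ 13.44444.
T_6 − M_6 ≈ 0.167.

0.167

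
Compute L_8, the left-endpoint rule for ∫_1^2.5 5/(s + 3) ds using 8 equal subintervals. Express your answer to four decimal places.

1.6247

Δs = (2.5 − 1)/8 = 0.1875.
Left endpoints: 1, 1.1875, 1.375, 1.5625, 1.75, 1.9375, 2.125, 2.3125.
f(1) = 1.25, f(1.1875) = 80/67, f(1.375) = 8/7, f(1.5625) = 80/73, f(1.75) = 20/19, f(1.9375) = 80/79, f(2.125) = 40/41, f(2.3125) = 16/17.
Sum = Δs · [f(1) + f(1.1875) + f(1.375) + ...].
Sum ≈ 1.6247.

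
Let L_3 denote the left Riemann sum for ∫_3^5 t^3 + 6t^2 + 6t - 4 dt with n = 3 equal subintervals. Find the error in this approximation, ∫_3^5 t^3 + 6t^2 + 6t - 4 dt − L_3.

66

Exact integral: ∫_3^5 f(t) dt = 372.
L_3 = 306.
Error = 372 − 306 = 66.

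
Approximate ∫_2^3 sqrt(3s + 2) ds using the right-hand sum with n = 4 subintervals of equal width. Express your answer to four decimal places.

Δs = (3 − 2)/4 = 0.25.
Right endpoints: 2.25, 2.5, 2.75, 3.
f(2.25) ≈ 2.9580, f(2.5) ≈ 3.0822, f(2.75) ≈ 3.2016, f(3) ≈ 3.3166.
Sum = Δs · [f(2.25) + f(2.5) + f(2.75) + f(3)].
Sum ≈ 3.1396.

3.1396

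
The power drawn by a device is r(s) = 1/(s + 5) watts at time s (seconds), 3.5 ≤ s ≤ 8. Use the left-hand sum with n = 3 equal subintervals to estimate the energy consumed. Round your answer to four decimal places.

Δs = (8 − 3.5)/3 = 1.5.
Left endpoints: 3.5, 5, 6.5.
r(3.5) = 2/17, r(5) = 0.1, r(6.5) = 2/23.
Sum = Δs · [r(3.5) + r(5) + r(6.5)].
Sum ≈ 0.4569.

0.4569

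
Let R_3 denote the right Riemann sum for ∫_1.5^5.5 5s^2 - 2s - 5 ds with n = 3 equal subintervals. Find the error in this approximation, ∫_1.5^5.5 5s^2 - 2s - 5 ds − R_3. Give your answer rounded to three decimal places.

Exact integral: ∫_1.5^5.5 f(s) ds ≈ 223.66667.
R_3 ≈ 317.59259.
Error ≈ 223.66667 − 317.59259 ≈ -93.926.

-93.926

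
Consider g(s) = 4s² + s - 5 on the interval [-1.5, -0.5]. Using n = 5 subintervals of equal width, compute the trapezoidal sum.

Δs = (-0.5 − (-1.5))/5 = 0.2.
g(-1.5) = 2.5, g(-1.3) = 0.46, g(-1.1) = -1.26, g(-0.9) = -2.66, g(-0.7) = -3.74, g(-0.5) = -4.5.
T_5 = (Δs/2)·[g(s_0) + 2g(s_1) + ... + 2g(s_{4}) + g(s_5)].
Sum = -1.64.

-1.64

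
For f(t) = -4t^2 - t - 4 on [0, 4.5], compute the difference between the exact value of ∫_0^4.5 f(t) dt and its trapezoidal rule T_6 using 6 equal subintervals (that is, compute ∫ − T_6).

1.6875

Exact integral: ∫_0^4.5 f(t) dt = -149.625.
T_6 = -151.3125.
Error = -149.625 − (-151.3125) = 1.6875.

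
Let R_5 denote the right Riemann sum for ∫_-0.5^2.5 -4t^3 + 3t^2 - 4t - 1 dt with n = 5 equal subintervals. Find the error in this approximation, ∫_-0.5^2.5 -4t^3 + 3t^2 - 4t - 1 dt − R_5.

18.72

Exact integral: ∫_-0.5^2.5 f(t) dt = -38.25.
R_5 = -56.97.
Error = -38.25 − (-56.97) = 18.72.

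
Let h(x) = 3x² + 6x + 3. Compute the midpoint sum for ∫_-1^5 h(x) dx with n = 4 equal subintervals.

Δx = (5 − (-1))/4 = 1.5.
Midpoints: -0.25, 1.25, 2.75, 4.25.
h(-0.25) = 1.6875, h(1.25) = 15.1875, h(2.75) = 42.1875, h(4.25) = 82.6875.
Sum = Δx · [h(-0.25) + h(1.25) + h(2.75) + h(4.25)].
Sum = 212.625.

212.625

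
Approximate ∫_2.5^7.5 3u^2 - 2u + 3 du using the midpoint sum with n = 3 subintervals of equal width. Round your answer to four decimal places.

Δu = (7.5 − 2.5)/3 = 5/3.
Midpoints: 10/3, 5, 20/3.
f(10/3) = 89/3, f(5) = 68, f(20/3) = 123.
Sum = Δu · [f(10/3) + f(5) + f(20/3)].
Sum ≈ 367.7778.

367.7778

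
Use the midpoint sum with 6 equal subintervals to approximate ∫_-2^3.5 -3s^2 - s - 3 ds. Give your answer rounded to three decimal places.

-70.345

Δs = (3.5 − (-2))/6 = 11/12.
Midpoints: -37/24, -0.625, 7/24, 29/24, 2.125, 73/24.
f(-37/24) = -1649/192, f(-0.625) = -3.546875, f(7/24) = -3.546875, f(29/24) = -1649/192, f(2.125) = -18.671875, f(73/24) = -33.796875.
Sum = Δs · [f(-37/24) + f(-0.625) + f(7/24) + ...].
Sum ≈ -70.345.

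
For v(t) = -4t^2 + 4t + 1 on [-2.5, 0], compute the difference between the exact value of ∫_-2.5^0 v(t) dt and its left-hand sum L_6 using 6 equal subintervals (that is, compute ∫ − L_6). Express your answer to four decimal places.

Exact integral: ∫_-2.5^0 v(t) dt ≈ -30.833333.
L_6 ≈ -38.414352.
Error ≈ -30.833333 − (-38.414352) ≈ 7.5810.

7.5810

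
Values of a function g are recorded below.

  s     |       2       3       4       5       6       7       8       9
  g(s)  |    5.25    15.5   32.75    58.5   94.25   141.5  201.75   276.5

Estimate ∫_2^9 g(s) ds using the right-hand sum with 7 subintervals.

Δs = 1.
Sum = 1·[15.5 + 32.75 + 58.5 + 94.25 + 141.5 + 201.75 + 276.5] = 820.75.

820.75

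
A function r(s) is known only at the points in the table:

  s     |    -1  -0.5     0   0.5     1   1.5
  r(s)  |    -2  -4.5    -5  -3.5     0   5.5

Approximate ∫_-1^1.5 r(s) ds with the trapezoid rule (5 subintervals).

Δs = 0.5.
T_5 = (0.5/2)·[(-2) + 2·(-4.5) + 2·(-5) + 2·(-3.5) + 2·0 + 5.5] = -5.625.

-5.625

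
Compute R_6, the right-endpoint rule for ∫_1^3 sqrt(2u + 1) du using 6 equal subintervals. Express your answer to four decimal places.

4.5918

Δu = (3 − 1)/6 = 1/3.
Right endpoints: 4/3, 5/3, 2, 7/3, 8/3, 3.
f(4/3) ≈ 1.9149, f(5/3) ≈ 2.0817, f(2) ≈ 2.2361, f(7/3) ≈ 2.3805, f(8/3) ≈ 2.5166, f(3) ≈ 2.6458.
Sum = Δu · [f(4/3) + f(5/3) + f(2) + ...].
Sum ≈ 4.5918.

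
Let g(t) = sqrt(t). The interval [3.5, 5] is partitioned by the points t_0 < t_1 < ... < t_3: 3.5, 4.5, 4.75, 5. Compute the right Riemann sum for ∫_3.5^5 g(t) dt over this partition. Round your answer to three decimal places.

3.225

Subinterval widths: 1, 0.25, 0.25.
Right endpoints: 4.5, 4.75, 5.
g(4.5) ≈ 2.121, g(4.75) ≈ 2.179, g(5) ≈ 2.236.
Sum = Σ Δt_i · g(t_i).
Sum ≈ 3.225.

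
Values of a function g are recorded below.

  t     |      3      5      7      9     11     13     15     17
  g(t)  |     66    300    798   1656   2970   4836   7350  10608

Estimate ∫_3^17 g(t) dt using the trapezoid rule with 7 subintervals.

Δt = 2.
T_7 = (2/2)·[66 + 2·300 + 2·798 + 2·1656 + 2·2970 + 2·4836 + 2·7350 + 10608] = 46494.

46494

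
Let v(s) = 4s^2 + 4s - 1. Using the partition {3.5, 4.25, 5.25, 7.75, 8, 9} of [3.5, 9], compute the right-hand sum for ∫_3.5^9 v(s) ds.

1302.8125

Subinterval widths: 0.75, 1, 2.5, 0.25, 1.
Right endpoints: 4.25, 5.25, 7.75, 8, 9.
v(4.25) = 88.25, v(5.25) = 130.25, v(7.75) = 270.25, v(8) = 287, v(9) = 359.
Sum = Σ Δs_i · v(s_i).
Sum = 1302.8125.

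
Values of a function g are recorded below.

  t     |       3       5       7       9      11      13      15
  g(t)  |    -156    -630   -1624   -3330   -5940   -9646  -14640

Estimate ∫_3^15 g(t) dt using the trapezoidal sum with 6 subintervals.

-57136

Δt = 2.
T_6 = (2/2)·[(-156) + 2·(-630) + 2·(-1624) + 2·(-3330) + 2·(-5940) + 2·(-9646) + (-14640)] = -57136.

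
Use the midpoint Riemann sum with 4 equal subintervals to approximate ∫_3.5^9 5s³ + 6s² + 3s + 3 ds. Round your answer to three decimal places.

Δs = (9 − 3.5)/4 = 1.375.
Midpoints: 4.1875, 5.5625, 6.9375, 8.3125.
f(4.1875) = 1998503/4096, f(5.5625) = 4365901/4096, f(6.9375) = 8118507/4096, f(8.3125) = 13575761/4096.
Sum = Δs · [f(4.1875) + f(5.5625) + f(6.9375) + f(8.3125)].
Sum ≈ 9419.110.

9419.110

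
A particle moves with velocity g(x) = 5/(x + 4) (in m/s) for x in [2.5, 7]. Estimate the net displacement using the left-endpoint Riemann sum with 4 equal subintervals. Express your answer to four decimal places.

Δx = (7 − 2.5)/4 = 1.125.
Left endpoints: 2.5, 3.625, 4.75, 5.875.
g(2.5) = 10/13, g(3.625) = 40/61, g(4.75) = 4/7, g(5.875) = 40/79.
Sum = Δx · [g(2.5) + g(3.625) + g(4.75) + g(5.875)].
Sum ≈ 2.8156.

2.8156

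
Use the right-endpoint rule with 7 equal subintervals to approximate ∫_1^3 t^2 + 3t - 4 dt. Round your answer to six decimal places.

Δt = (3 − 1)/7 = 2/7.
Right endpoints: 9/7, 11/7, 13/7, 15/7, 17/7, 19/7, 3.
f(9/7) = 74/49, f(11/7) = 156/49, f(13/7) = 246/49, f(15/7) = 344/49, f(17/7) = 450/49, f(19/7) = 564/49, f(3) = 14.
Sum = Δt · [f(9/7) + f(11/7) + f(13/7) + ...].
Sum ≈ 14.693878.

14.693878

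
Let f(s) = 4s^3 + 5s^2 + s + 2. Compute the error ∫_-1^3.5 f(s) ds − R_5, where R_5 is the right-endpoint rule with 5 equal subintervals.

Exact integral: ∫_-1^3.5 f(s) ds = 236.8125.
R_5 = 355.275.
Error = 236.8125 − 355.275 = -118.4625.

-118.4625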